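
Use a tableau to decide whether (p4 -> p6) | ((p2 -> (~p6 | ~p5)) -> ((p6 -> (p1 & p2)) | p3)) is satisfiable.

Satisfiable

Initial set: {((p4 -> p6) | ((p2 -> (~p6 | ~p5)) -> ((p6 -> (p1 & p2)) | p3)))}.
((p4 -> p6) | ((p2 -> (~p6 | ~p5)) -> ((p6 -> (p1 & p2)) | p3))): β-rule — branch into (p4 -> p6)  //  ((p2 -> (~p6 | ~p5)) -> ((p6 -> (p1 & p2)) | p3)).
  branch 1 (add (p4 -> p6)):
    (p4 -> p6): β-rule — branch into ~p4  //  p6.
      branch 1.1 (add ~p4):
        ○ open, literals {p4=false}.
      branch 1.2 (add p6):
        ○ open, literals {p6=true}.
  branch 2 (add ((p2 -> (~p6 | ~p5)) -> ((p6 -> (p1 & p2)) | p3))):
    ((p2 -> (~p6 | ~p5)) -> ((p6 -> (p1 & p2)) | p3)): β-rule — branch into ~(p2 -> (~p6 | ~p5))  //  ((p6 -> (p1 & p2)) | p3).
      branch 2.1 (add ~(p2 -> (~p6 | ~p5))):
        ~(p2 -> (~p6 | ~p5)): α-rule — add p2, ~(~p6 | ~p5).
        ~(~p6 | ~p5): α-rule — add ~~p6, ~~p5.
        ○ open, literals {p2=true, p5=true, p6=true}.
      branch 2.2 (add ((p6 -> (p1 & p2)) | p3)):
        ((p6 -> (p1 & p2)) | p3): β-rule — branch into (p6 -> (p1 & p2))  //  p3.
          branch 2.2.1 (add (p6 -> (p1 & p2))):
            (p6 -> (p1 & p2)): β-rule — branch into ~p6  //  (p1 & p2).
              branch 2.2.1.1 (add ~p6):
                ○ open, literals {p6=false}.
              branch 2.2.1.2 (add (p1 & p2)):
                (p1 & p2): α-rule — add p1, p2.
                ○ open, literals {p1=true, p2=true}.
          branch 2.2.2 (add p3):
            ○ open, literals {p3=true}.
0 branches closed, 6 open.
An open branch gives a satisfying assignment: p4=false.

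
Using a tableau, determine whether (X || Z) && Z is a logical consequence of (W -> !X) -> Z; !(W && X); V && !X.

Yes

Initial set: {((W -> !X) -> Z); !(W && X); (V && !X); !((X || Z) && Z)}.
(V && !X): α-rule — add V, !X.
((W -> !X) -> Z): β-rule — branch into !(W -> !X)  //  Z.
  branch 1 (add !(W -> !X)):
    !(W -> !X): α-rule — add W, !!X.
    × closes — contains both X and !X.
  branch 2 (add Z):
    !(W && X): β-rule — branch into !W  //  !X.
      branch 2.1 (add !W):
        !((X || Z) && Z): β-rule — branch into !(X || Z)  //  !Z.
          branch 2.1.1 (add !(X || Z)):
            !(X || Z): α-rule — add !X, !Z.
            × closes — contains both Z and !Z.
          branch 2.1.2 (add !Z):
            × closes — contains both Z and !Z.
      branch 2.2 (add !X):
        !((X || Z) && Z): β-rule — branch into !(X || Z)  //  !Z.
          branch 2.2.1 (add !(X || Z)):
            !(X || Z): α-rule — add !X, !Z.
            × closes — contains both Z and !Z.
          branch 2.2.2 (add !Z):
            × closes — contains both Z and !Z.
All 5 branches close.
Every branch closed, so the premises entail the conclusion.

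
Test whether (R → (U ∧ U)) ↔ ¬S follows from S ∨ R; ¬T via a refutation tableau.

No

Initial set: {(S ∨ R); ¬T; ¬((R → (U ∧ U)) ↔ ¬S)}.
(S ∨ R): β-rule — branch into S  //  R.
  branch 1 (add S):
    ¬((R → (U ∧ U)) ↔ ¬S): β-rule — branch into (R → (U ∧ U)), ¬¬S  //  ¬(R → (U ∧ U)), ¬S.
      branch 1.1 (add (R → (U ∧ U)), ¬¬S):
        (R → (U ∧ U)): β-rule — branch into ¬R  //  (U ∧ U).
          branch 1.1.1 (add ¬R):
            ○ open, literals {R=F, S=T, T=F}.
          branch 1.1.2 (add (U ∧ U)):
            (U ∧ U): α-rule — add U, U.
            ○ open, literals {S=T, T=F, U=T}.
      branch 1.2 (add ¬(R → (U ∧ U)), ¬S):
        × closes — contains both S and ¬S.
  branch 2 (add R):
    ¬((R → (U ∧ U)) ↔ ¬S): β-rule — branch into (R → (U ∧ U)), ¬¬S  //  ¬(R → (U ∧ U)), ¬S.
      branch 2.1 (add (R → (U ∧ U)), ¬¬S):
        (R → (U ∧ U)): β-rule — branch into ¬R  //  (U ∧ U).
          branch 2.1.1 (add ¬R):
            × closes — contains both R and ¬R.
          branch 2.1.2 (add (U ∧ U)):
            (U ∧ U): α-rule — add U, U.
            ○ open, literals {R=T, S=T, T=F, U=T}.
      branch 2.2 (add ¬(R → (U ∧ U)), ¬S):
        ¬(R → (U ∧ U)): α-rule — add R, ¬(U ∧ U).
        ¬(U ∧ U): β-rule — branch into ¬U  //  ¬U.
          branch 2.2.1 (add ¬U):
            ○ open, literals {R=T, S=F, T=F, U=F}.
          branch 2.2.2 (add ¬U):
            ○ open, literals {R=T, S=F, T=F, U=F}.
2 branches closed, 5 open.
An open branch gives a countermodel: R=F, S=T, T=F (unmentioned atoms arbitrary); the premises hold there but the conclusion fails.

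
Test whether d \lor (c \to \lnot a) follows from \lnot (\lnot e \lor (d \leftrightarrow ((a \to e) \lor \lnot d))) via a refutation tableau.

No

Initial set: {\lnot (\lnot e \lor (d \leftrightarrow ((a \to e) \lor \lnot d))); \lnot (d \lor (c \to \lnot a))}.
\lnot (\lnot e \lor (d \leftrightarrow ((a \to e) \lor \lnot d))): α-rule — add \lnot \lnot e, \lnot (d \leftrightarrow ((a \to e) \lor \lnot d)).
\lnot (d \lor (c \to \lnot a)): α-rule — add \lnot d, \lnot (c \to \lnot a).
\lnot (c \to \lnot a): α-rule — add c, \lnot \lnot a.
\lnot (d \leftrightarrow ((a \to e) \lor \lnot d)): β-rule — branch into d, \lnot ((a \to e) \lor \lnot d)  //  \lnot d, ((a \to e) \lor \lnot d).
  branch 1 (add d, \lnot ((a \to e) \lor \lnot d)):
    × closes — contains both d and \lnot d.
  branch 2 (add \lnot d, ((a \to e) \lor \lnot d)):
    ((a \to e) \lor \lnot d): β-rule — branch into (a \to e)  //  \lnot d.
      branch 2.1 (add (a \to e)):
        (a \to e): β-rule — branch into \lnot a  //  e.
          branch 2.1.1 (add \lnot a):
            × closes — contains both a and \lnot a.
          branch 2.1.2 (add e):
            ○ open, literals {a=T, c=T, d=F, e=T}.
      branch 2.2 (add \lnot d):
        ○ open, literals {a=T, c=T, d=F, e=T}.
2 branches closed, 2 open.
An open branch gives a countermodel: a=T, c=T, d=F, e=T (unmentioned atoms arbitrary); the premises hold there but the conclusion fails.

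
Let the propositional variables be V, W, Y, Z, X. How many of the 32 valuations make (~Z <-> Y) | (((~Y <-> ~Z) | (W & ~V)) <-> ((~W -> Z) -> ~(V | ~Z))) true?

Initial set: {((~Z <-> Y) | (((~Y <-> ~Z) | (W & ~V)) <-> ((~W -> Z) -> ~(V | ~Z))))}.
((~Z <-> Y) | (((~Y <-> ~Z) | (W & ~V)) <-> ((~W -> Z) -> ~(V | ~Z)))): β-rule — branch into (~Z <-> Y)  //  (((~Y <-> ~Z) | (W & ~V)) <-> ((~W -> Z) -> ~(V | ~Z))).
  branch 1 (add (~Z <-> Y)):
    (~Z <-> Y): β-rule — branch into ~Z, Y  //  ~~Z, ~Y.
      branch 1.1 (add ~Z, Y):
        ○ open, literals {Y=T, Z=F}.
      branch 1.2 (add ~~Z, ~Y):
        ○ open, literals {Y=F, Z=T}.
  branch 2 (add (((~Y <-> ~Z) | (W & ~V)) <-> ((~W -> Z) -> ~(V | ~Z)))):
    (((~Y <-> ~Z) | (W & ~V)) <-> ((~W -> Z) -> ~(V | ~Z))): β-rule — branch into ((~Y <-> ~Z) | (W & ~V)), ((~W -> Z) -> ~(V | ~Z))  //  ~((~Y <-> ~Z) | (W & ~V)), ~((~W -> Z) -> ~(V | ~Z)).
      branch 2.1 (add ((~Y <-> ~Z) | (W & ~V)), ((~W -> Z) -> ~(V | ~Z))):
        ((~Y <-> ~Z) | (W & ~V)): β-rule — branch into (~Y <-> ~Z)  //  (W & ~V).
          branch 2.1.1 (add (~Y <-> ~Z)):
            ((~W -> Z) -> ~(V | ~Z)): β-rule — branch into ~(~W -> Z)  //  ~(V | ~Z).
              branch 2.1.1.1 (add ~(~W -> Z)):
                ~(~W -> Z): α-rule — add ~W, ~Z.
                (~Y <-> ~Z): β-rule — branch into ~Y, ~Z  //  ~~Y, ~~Z.
                  branch 2.1.1.1.1 (add ~Y, ~Z):
                    ○ open, literals {W=F, Y=F, Z=F}.
                  branch 2.1.1.1.2 (add ~~Y, ~~Z):
                    × closes — contains both Z and ~Z.
              branch 2.1.1.2 (add ~(V | ~Z)):
                ~(V | ~Z): α-rule — add ~V, ~~Z.
                (~Y <-> ~Z): β-rule — branch into ~Y, ~Z  //  ~~Y, ~~Z.
                  branch 2.1.1.2.1 (add ~Y, ~Z):
                    × closes — contains both Z and ~Z.
                  branch 2.1.1.2.2 (add ~~Y, ~~Z):
                    ○ open, literals {V=F, Y=T, Z=T}.
          branch 2.1.2 (add (W & ~V)):
            (W & ~V): α-rule — add W, ~V.
            ((~W -> Z) -> ~(V | ~Z)): β-rule — branch into ~(~W -> Z)  //  ~(V | ~Z).
              branch 2.1.2.1 (add ~(~W -> Z)):
                ~(~W -> Z): α-rule — add ~W, ~Z.
                × closes — contains both W and ~W.
              branch 2.1.2.2 (add ~(V | ~Z)):
                ~(V | ~Z): α-rule — add ~V, ~~Z.
                ○ open, literals {V=F, W=T, Z=T}.
      branch 2.2 (add ~((~Y <-> ~Z) | (W & ~V)), ~((~W -> Z) -> ~(V | ~Z))):
        ~((~Y <-> ~Z) | (W & ~V)): α-rule — add ~(~Y <-> ~Z), ~(W & ~V).
        ~((~W -> Z) -> ~(V | ~Z)): α-rule — add (~W -> Z), ~~(V | ~Z).
        ~(~Y <-> ~Z): β-rule — branch into ~Y, ~~Z  //  ~~Y, ~Z.
          branch 2.2.1 (add ~Y, ~~Z):
            ~(W & ~V): β-rule — branch into ~W  //  ~~V.
              branch 2.2.1.1 (add ~W):
                (~W -> Z): β-rule — branch into ~~W  //  Z.
                  branch 2.2.1.1.1 (add ~~W):
                    × closes — contains both W and ~W.
                  branch 2.2.1.1.2 (add Z):
                    ~~(V | ~Z): β-rule — branch into V  //  ~Z.
                      branch 2.2.1.1.2.1 (add V):
                        ○ open, literals {V=T, W=F, Y=F, Z=T}.
                      branch 2.2.1.1.2.2 (add ~Z):
                        × closes — contains both Z and ~Z.
              branch 2.2.1.2 (add ~~V):
                (~W -> Z): β-rule — branch into ~~W  //  Z.
                  branch 2.2.1.2.1 (add ~~W):
                    ~~(V | ~Z): β-rule — branch into V  //  ~Z.
                      branch 2.2.1.2.1.1 (add V):
                        ○ open, literals {V=T, W=T, Y=F, Z=T}.
                      branch 2.2.1.2.1.2 (add ~Z):
                        × closes — contains both Z and ~Z.
                  branch 2.2.1.2.2 (add Z):
                    ~~(V | ~Z): β-rule — branch into V  //  ~Z.
                      branch 2.2.1.2.2.1 (add V):
                        ○ open, literals {V=T, Y=F, Z=T}.
                      branch 2.2.1.2.2.2 (add ~Z):
                        × closes — contains both Z and ~Z.
          branch 2.2.2 (add ~~Y, ~Z):
            ~(W & ~V): β-rule — branch into ~W  //  ~~V.
              branch 2.2.2.1 (add ~W):
                (~W -> Z): β-rule — branch into ~~W  //  Z.
                  branch 2.2.2.1.1 (add ~~W):
                    × closes — contains both W and ~W.
                  branch 2.2.2.1.2 (add Z):
                    × closes — contains both Z and ~Z.
              branch 2.2.2.2 (add ~~V):
                (~W -> Z): β-rule — branch into ~~W  //  Z.
                  branch 2.2.2.2.1 (add ~~W):
                    ~~(V | ~Z): β-rule — branch into V  //  ~Z.
                      branch 2.2.2.2.1.1 (add V):
                        ○ open, literals {V=T, W=T, Y=T, Z=F}.
                      branch 2.2.2.2.1.2 (add ~Z):
                        ○ open, literals {V=T, W=T, Y=T, Z=F}.
                  branch 2.2.2.2.2 (add Z):
                    × closes — contains both Z and ~Z.
10 branches closed, 10 open.
Each open branch fixes some atoms; the unmentioned ones are free. Counting distinct full assignments: branch {Y=T, Z=F} (V, W, X) contributes 8 new; branch {Y=F, Z=T} (V, W, X) contributes 8 new; branch {W=F, Y=F, Z=F} (V, X) contributes 4 new; branch {V=F, Y=T, Z=T} (W, X) contributes 4 new; branch {V=F, W=T, Z=T} (Y, X) contributes 0 new; branch {V=T, W=F, Y=F, Z=T} (X) contributes 0 new; branch {V=T, W=T, Y=F, Z=T} (X) contributes 0 new; branch {V=T, Y=F, Z=T} (W, X) contributes 0 new; branch {V=T, W=T, Y=T, Z=F} (X) contributes 0 new; branch {V=T, W=T, Y=T, Z=F} (X) contributes 0 new. Total: 24.

24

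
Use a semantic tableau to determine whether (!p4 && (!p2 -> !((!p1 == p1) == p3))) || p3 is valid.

Not valid

Assume the negation and expand:
Initial set: {!((!p4 && (!p2 -> !((!p1 == p1) == p3))) || p3)}.
!((!p4 && (!p2 -> !((!p1 == p1) == p3))) || p3): α-rule — add !(!p4 && (!p2 -> !((!p1 == p1) == p3))), !p3.
!(!p4 && (!p2 -> !((!p1 == p1) == p3))): β-rule — branch into !!p4  //  !(!p2 -> !((!p1 == p1) == p3)).
  branch 1 (add !!p4):
    ○ open, literals {p3=0, p4=1}.
  branch 2 (add !(!p2 -> !((!p1 == p1) == p3))):
    !(!p2 -> !((!p1 == p1) == p3)): α-rule — add !p2, !!((!p1 == p1) == p3).
    !!((!p1 == p1) == p3): β-rule — branch into (!p1 == p1), p3  //  !(!p1 == p1), !p3.
      branch 2.1 (add (!p1 == p1), p3):
        × closes — contains both p3 and !p3.
      branch 2.2 (add !(!p1 == p1), !p3):
        !(!p1 == p1): β-rule — branch into !p1, !p1  //  !!p1, p1.
          branch 2.2.1 (add !p1, !p1):
            ○ open, literals {p1=0, p2=0, p3=0}.
          branch 2.2.2 (add !!p1, p1):
            ○ open, literals {p1=1, p2=0, p3=0}.
1 branch closed, 3 open.
An open branch gives a countermodel: p3=0, p4=1 (unmentioned atoms arbitrary); under it the original formula is false.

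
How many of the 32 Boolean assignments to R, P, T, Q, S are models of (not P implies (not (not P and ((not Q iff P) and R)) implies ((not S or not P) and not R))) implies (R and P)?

Initial set: {T ((not P implies (not (not P and ((not Q iff P) and R)) implies ((not S or not P) and not R))) implies (R and P))}.
T ((not P implies (not (not P and ((not Q iff P) and R)) implies ((not S or not P) and not R))) implies (R and P)): β-rule — branch into F (not P implies (not (not P and ((not Q iff P) and R)) implies ((not S or not P) and not R)))  //  T (R and P).
  branch 1 (add F (not P implies (not (not P and ((not Q iff P) and R)) implies ((not S or not P) and not R)))):
    F (not P implies (not (not P and ((not Q iff P) and R)) implies ((not S or not P) and not R))): α-rule — add T not P, F (not (not P and ((not Q iff P) and R)) implies ((not S or not P) and not R)).
    F (not (not P and ((not Q iff P) and R)) implies ((not S or not P) and not R)): α-rule — add T not (not P and ((not Q iff P) and R)), F ((not S or not P) and not R).
    T not (not P and ((not Q iff P) and R)): β-rule — branch into F not P  //  F ((not Q iff P) and R).
      branch 1.1 (add F not P):
        × closes — contains both P and not P.
      branch 1.2 (add F ((not Q iff P) and R)):
        F ((not S or not P) and not R): β-rule — branch into F (not S or not P)  //  F not R.
          branch 1.2.1 (add F (not S or not P)):
            F (not S or not P): α-rule — add F not S, F not P.
            × closes — contains both P and not P.
          branch 1.2.2 (add F not R):
            F ((not Q iff P) and R): β-rule — branch into F (not Q iff P)  //  F R.
              branch 1.2.2.1 (add F (not Q iff P)):
                F (not Q iff P): β-rule — branch into T not Q, F P  //  F not Q, T P.
                  branch 1.2.2.1.1 (add T not Q, F P):
                    ○ open, literals {P=0, Q=0, R=1}.
                  branch 1.2.2.1.2 (add F not Q, T P):
                    × closes — contains both P and not P.
              branch 1.2.2.2 (add F R):
                × closes — contains both R and not R.
  branch 2 (add T (R and P)):
    T (R and P): α-rule — add T R, T P.
    ○ open, literals {P=1, R=1}.
4 branches closed, 2 open.
Each open branch fixes some atoms; the unmentioned ones are free. Counting distinct full assignments: branch {P=0, Q=0, R=1} (T, S) contributes 4 new; branch {P=1, R=1} (T, Q, S) contributes 8 new. Total: 12.

12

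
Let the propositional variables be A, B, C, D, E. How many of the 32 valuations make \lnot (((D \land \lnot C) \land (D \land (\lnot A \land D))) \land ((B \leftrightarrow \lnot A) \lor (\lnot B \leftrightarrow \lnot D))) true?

30

Initial set: {T \lnot (((D \land \lnot C) \land (D \land (\lnot A \land D))) \land ((B \leftrightarrow \lnot A) \lor (\lnot B \leftrightarrow \lnot D)))}.
T \lnot (((D \land \lnot C) \land (D \land (\lnot A \land D))) \land ((B \leftrightarrow \lnot A) \lor (\lnot B \leftrightarrow \lnot D))): β-rule — branch into F ((D \land \lnot C) \land (D \land (\lnot A \land D)))  //  F ((B \leftrightarrow \lnot A) \lor (\lnot B \leftrightarrow \lnot D)).
  branch 1 (add F ((D \land \lnot C) \land (D \land (\lnot A \land D)))):
    F ((D \land \lnot C) \land (D \land (\lnot A \land D))): β-rule — branch into F (D \land \lnot C)  //  F (D \land (\lnot A \land D)).
      branch 1.1 (add F (D \land \lnot C)):
        F (D \land \lnot C): β-rule — branch into F D  //  F \lnot C.
          branch 1.1.1 (add F D):
            ○ open, literals {D=F}.
          branch 1.1.2 (add F \lnot C):
            ○ open, literals {C=T}.
      branch 1.2 (add F (D \land (\lnot A \land D))):
        F (D \land (\lnot A \land D)): β-rule — branch into F D  //  F (\lnot A \land D).
          branch 1.2.1 (add F D):
            ○ open, literals {D=F}.
          branch 1.2.2 (add F (\lnot A \land D)):
            F (\lnot A \land D): β-rule — branch into F \lnot A  //  F D.
              branch 1.2.2.1 (add F \lnot A):
                ○ open, literals {A=T}.
              branch 1.2.2.2 (add F D):
                ○ open, literals {D=F}.
  branch 2 (add F ((B \leftrightarrow \lnot A) \lor (\lnot B \leftrightarrow \lnot D))):
    F ((B \leftrightarrow \lnot A) \lor (\lnot B \leftrightarrow \lnot D)): α-rule — add F (B \leftrightarrow \lnot A), F (\lnot B \leftrightarrow \lnot D).
    F (B \leftrightarrow \lnot A): β-rule — branch into T B, F \lnot A  //  F B, T \lnot A.
      branch 2.1 (add T B, F \lnot A):
        F (\lnot B \leftrightarrow \lnot D): β-rule — branch into T \lnot B, F \lnot D  //  F \lnot B, T \lnot D.
          branch 2.1.1 (add T \lnot B, F \lnot D):
            × closes — contains both B and \lnot B.
          branch 2.1.2 (add F \lnot B, T \lnot D):
            ○ open, literals {A=T, B=T, D=F}.
      branch 2.2 (add F B, T \lnot A):
        F (\lnot B \leftrightarrow \lnot D): β-rule — branch into T \lnot B, F \lnot D  //  F \lnot B, T \lnot D.
          branch 2.2.1 (add T \lnot B, F \lnot D):
            ○ open, literals {A=F, B=F, D=T}.
          branch 2.2.2 (add F \lnot B, T \lnot D):
            × closes — contains both B and \lnot B.
2 branches closed, 7 open.
Each open branch fixes some atoms; the unmentioned ones are free. Counting distinct full assignments: branch {D=F} (A, B, C, E) contributes 16 new; branch {C=T} (A, B, D, E) contributes 8 new; branch {D=F} (A, B, C, E) contributes 0 new; branch {A=T} (B, C, D, E) contributes 4 new; branch {D=F} (A, B, C, E) contributes 0 new; branch {A=T, B=T, D=F} (C, E) contributes 0 new; branch {A=F, B=F, D=T} (C, E) contributes 2 new. Total: 30.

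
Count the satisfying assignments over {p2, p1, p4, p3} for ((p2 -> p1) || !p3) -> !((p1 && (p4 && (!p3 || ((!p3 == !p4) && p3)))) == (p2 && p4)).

Initial set: {T (((p2 -> p1) || !p3) -> !((p1 && (p4 && (!p3 || ((!p3 == !p4) && p3)))) == (p2 && p4)))}.
T (((p2 -> p1) || !p3) -> !((p1 && (p4 && (!p3 || ((!p3 == !p4) && p3)))) == (p2 && p4))): β-rule — branch into F ((p2 -> p1) || !p3)  //  T !((p1 && (p4 && (!p3 || ((!p3 == !p4) && p3)))) == (p2 && p4)).
  branch 1 (add F ((p2 -> p1) || !p3)):
    F ((p2 -> p1) || !p3): α-rule — add F (p2 -> p1), F !p3.
    F (p2 -> p1): α-rule — add T p2, F p1.
    ○ open, literals {p1=F, p2=T, p3=T}.
  branch 2 (add T !((p1 && (p4 && (!p3 || ((!p3 == !p4) && p3)))) == (p2 && p4))):
    T !((p1 && (p4 && (!p3 || ((!p3 == !p4) && p3)))) == (p2 && p4)): β-rule — branch into T (p1 && (p4 && (!p3 || ((!p3 == !p4) && p3)))), F (p2 && p4)  //  F (p1 && (p4 && (!p3 || ((!p3 == !p4) && p3)))), T (p2 && p4).
      branch 2.1 (add T (p1 && (p4 && (!p3 || ((!p3 == !p4) && p3)))), F (p2 && p4)):
        T (p1 && (p4 && (!p3 || ((!p3 == !p4) && p3)))): α-rule — add T p1, T (p4 && (!p3 || ((!p3 == !p4) && p3))).
        T (p4 && (!p3 || ((!p3 == !p4) && p3))): α-rule — add T p4, T (!p3 || ((!p3 == !p4) && p3)).
        F (p2 && p4): β-rule — branch into F p2  //  F p4.
          branch 2.1.1 (add F p2):
            T (!p3 || ((!p3 == !p4) && p3)): β-rule — branch into T !p3  //  T ((!p3 == !p4) && p3).
              branch 2.1.1.1 (add T !p3):
                ○ open, literals {p1=T, p2=F, p3=F, p4=T}.
              branch 2.1.1.2 (add T ((!p3 == !p4) && p3)):
                T ((!p3 == !p4) && p3): α-rule — add T (!p3 == !p4), T p3.
                T (!p3 == !p4): β-rule — branch into T !p3, T !p4  //  F !p3, F !p4.
                  branch 2.1.1.2.1 (add T !p3, T !p4):
                    × closes — contains both p3 and !p3.
                  branch 2.1.1.2.2 (add F !p3, F !p4):
                    ○ open, literals {p1=T, p2=F, p3=T, p4=T}.
          branch 2.1.2 (add F p4):
            × closes — contains both p4 and !p4.
      branch 2.2 (add F (p1 && (p4 && (!p3 || ((!p3 == !p4) && p3)))), T (p2 && p4)):
        T (p2 && p4): α-rule — add T p2, T p4.
        F (p1 && (p4 && (!p3 || ((!p3 == !p4) && p3)))): β-rule — branch into F p1  //  F (p4 && (!p3 || ((!p3 == !p4) && p3))).
          branch 2.2.1 (add F p1):
            ○ open, literals {p1=F, p2=T, p4=T}.
          branch 2.2.2 (add F (p4 && (!p3 || ((!p3 == !p4) && p3)))):
            F (p4 && (!p3 || ((!p3 == !p4) && p3))): β-rule — branch into F p4  //  F (!p3 || ((!p3 == !p4) && p3)).
              branch 2.2.2.1 (add F p4):
                × closes — contains both p4 and !p4.
              branch 2.2.2.2 (add F (!p3 || ((!p3 == !p4) && p3))):
                F (!p3 || ((!p3 == !p4) && p3)): α-rule — add F !p3, F ((!p3 == !p4) && p3).
                F ((!p3 == !p4) && p3): β-rule — branch into F (!p3 == !p4)  //  F p3.
                  branch 2.2.2.2.1 (add F (!p3 == !p4)):
                    F (!p3 == !p4): β-rule — branch into T !p3, F !p4  //  F !p3, T !p4.
                      branch 2.2.2.2.1.1 (add T !p3, F !p4):
                        × closes — contains both p3 and !p3.
                      branch 2.2.2.2.1.2 (add F !p3, T !p4):
                        × closes — contains both p4 and !p4.
                  branch 2.2.2.2.2 (add F p3):
                    × closes — contains both p3 and !p3.
6 branches closed, 4 open.
Each open branch fixes some atoms; the unmentioned ones are free. Counting distinct full assignments: branch {p1=F, p2=T, p3=T} (p4) contributes 2 new; branch {p1=T, p2=F, p3=F, p4=T} (none free) contributes 1 new; branch {p1=T, p2=F, p3=T, p4=T} (none free) contributes 1 new; branch {p1=F, p2=T, p4=T} (p3) contributes 1 new. Total: 5.

5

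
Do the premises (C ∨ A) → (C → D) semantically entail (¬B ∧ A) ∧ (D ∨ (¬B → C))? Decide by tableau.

Initial set: {((C ∨ A) → (C → D)); ¬((¬B ∧ A) ∧ (D ∨ (¬B → C)))}.
((C ∨ A) → (C → D)): β-rule — branch into ¬(C ∨ A)  //  (C → D).
  branch 1 (add ¬(C ∨ A)):
    ¬(C ∨ A): α-rule — add ¬C, ¬A.
    ¬((¬B ∧ A) ∧ (D ∨ (¬B → C))): β-rule — branch into ¬(¬B ∧ A)  //  ¬(D ∨ (¬B → C)).
      branch 1.1 (add ¬(¬B ∧ A)):
        ¬(¬B ∧ A): β-rule — branch into ¬¬B  //  ¬A.
          branch 1.1.1 (add ¬¬B):
            ○ open, literals {A=false, B=true, C=false}.
          branch 1.1.2 (add ¬A):
            ○ open, literals {A=false, C=false}.
      branch 1.2 (add ¬(D ∨ (¬B → C))):
        ¬(D ∨ (¬B → C)): α-rule — add ¬D, ¬(¬B → C).
        ¬(¬B → C): α-rule — add ¬B, ¬C.
        ○ open, literals {A=false, B=false, C=false, D=false}.
  branch 2 (add (C → D)):
    ¬((¬B ∧ A) ∧ (D ∨ (¬B → C))): β-rule — branch into ¬(¬B ∧ A)  //  ¬(D ∨ (¬B → C)).
      branch 2.1 (add ¬(¬B ∧ A)):
        (C → D): β-rule — branch into ¬C  //  D.
          branch 2.1.1 (add ¬C):
            ¬(¬B ∧ A): β-rule — branch into ¬¬B  //  ¬A.
              branch 2.1.1.1 (add ¬¬B):
                ○ open, literals {B=true, C=false}.
              branch 2.1.1.2 (add ¬A):
                ○ open, literals {A=false, C=false}.
          branch 2.1.2 (add D):
            ¬(¬B ∧ A): β-rule — branch into ¬¬B  //  ¬A.
              branch 2.1.2.1 (add ¬¬B):
                ○ open, literals {B=true, D=true}.
              branch 2.1.2.2 (add ¬A):
                ○ open, literals {A=false, D=true}.
      branch 2.2 (add ¬(D ∨ (¬B → C))):
        ¬(D ∨ (¬B → C)): α-rule — add ¬D, ¬(¬B → C).
        ¬(¬B → C): α-rule — add ¬B, ¬C.
        (C → D): β-rule — branch into ¬C  //  D.
          branch 2.2.1 (add ¬C):
            ○ open, literals {B=false, C=false, D=false}.
          branch 2.2.2 (add D):
            × closes — contains both D and ¬D.
1 branch closed, 8 open.
An open branch gives a countermodel: A=false, B=true, C=false (unmentioned atoms arbitrary); the premises hold there but the conclusion fails.

No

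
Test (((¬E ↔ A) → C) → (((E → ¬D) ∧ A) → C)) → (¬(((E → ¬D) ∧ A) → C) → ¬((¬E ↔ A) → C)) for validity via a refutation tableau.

Valid

Assume the negation and expand:
Initial set: {F ((((¬E ↔ A) → C) → (((E → ¬D) ∧ A) → C)) → (¬(((E → ¬D) ∧ A) → C) → ¬((¬E ↔ A) → C)))}.
F ((((¬E ↔ A) → C) → (((E → ¬D) ∧ A) → C)) → (¬(((E → ¬D) ∧ A) → C) → ¬((¬E ↔ A) → C))): α-rule — add T (((¬E ↔ A) → C) → (((E → ¬D) ∧ A) → C)), F (¬(((E → ¬D) ∧ A) → C) → ¬((¬E ↔ A) → C)).
F (¬(((E → ¬D) ∧ A) → C) → ¬((¬E ↔ A) → C)): α-rule — add T ¬(((E → ¬D) ∧ A) → C), F ¬((¬E ↔ A) → C).
T ¬(((E → ¬D) ∧ A) → C): α-rule — add T ((E → ¬D) ∧ A), F C.
T ((E → ¬D) ∧ A): α-rule — add T (E → ¬D), T A.
T (((¬E ↔ A) → C) → (((E → ¬D) ∧ A) → C)): β-rule — branch into F ((¬E ↔ A) → C)  //  T (((E → ¬D) ∧ A) → C).
  branch 1 (add F ((¬E ↔ A) → C)):
    F ((¬E ↔ A) → C): α-rule — add T (¬E ↔ A), F C.
    F ¬((¬E ↔ A) → C): β-rule — branch into F (¬E ↔ A)  //  T C.
      branch 1.1 (add F (¬E ↔ A)):
        T (E → ¬D): β-rule — branch into F E  //  T ¬D.
          branch 1.1.1 (add F E):
            T (¬E ↔ A): β-rule — branch into T ¬E, T A  //  F ¬E, F A.
              branch 1.1.1.1 (add T ¬E, T A):
                F (¬E ↔ A): β-rule — branch into T ¬E, F A  //  F ¬E, T A.
                  branch 1.1.1.1.1 (add T ¬E, F A):
                    × closes — contains both A and ¬A.
                  branch 1.1.1.1.2 (add F ¬E, T A):
                    × closes — contains both E and ¬E.
              branch 1.1.1.2 (add F ¬E, F A):
                × closes — contains both E and ¬E.
          branch 1.1.2 (add T ¬D):
            T (¬E ↔ A): β-rule — branch into T ¬E, T A  //  F ¬E, F A.
              branch 1.1.2.1 (add T ¬E, T A):
                F (¬E ↔ A): β-rule — branch into T ¬E, F A  //  F ¬E, T A.
                  branch 1.1.2.1.1 (add T ¬E, F A):
                    × closes — contains both A and ¬A.
                  branch 1.1.2.1.2 (add F ¬E, T A):
                    × closes — contains both E and ¬E.
              branch 1.1.2.2 (add F ¬E, F A):
                × closes — contains both A and ¬A.
      branch 1.2 (add T C):
        × closes — contains both C and ¬C.
  branch 2 (add T (((E → ¬D) ∧ A) → C)):
    F ¬((¬E ↔ A) → C): β-rule — branch into F (¬E ↔ A)  //  T C.
      branch 2.1 (add F (¬E ↔ A)):
        T (E → ¬D): β-rule — branch into F E  //  T ¬D.
          branch 2.1.1 (add F E):
            T (((E → ¬D) ∧ A) → C): β-rule — branch into F ((E → ¬D) ∧ A)  //  T C.
              branch 2.1.1.1 (add F ((E → ¬D) ∧ A)):
                F (¬E ↔ A): β-rule — branch into T ¬E, F A  //  F ¬E, T A.
                  branch 2.1.1.1.1 (add T ¬E, F A):
                    × closes — contains both A and ¬A.
                  branch 2.1.1.1.2 (add F ¬E, T A):
                    × closes — contains both E and ¬E.
              branch 2.1.1.2 (add T C):
                × closes — contains both C and ¬C.
          branch 2.1.2 (add T ¬D):
            T (((E → ¬D) ∧ A) → C): β-rule — branch into F ((E → ¬D) ∧ A)  //  T C.
              branch 2.1.2.1 (add F ((E → ¬D) ∧ A)):
                F (¬E ↔ A): β-rule — branch into T ¬E, F A  //  F ¬E, T A.
                  branch 2.1.2.1.1 (add T ¬E, F A):
                    × closes — contains both A and ¬A.
                  branch 2.1.2.1.2 (add F ¬E, T A):
                    F ((E → ¬D) ∧ A): β-rule — branch into F (E → ¬D)  //  F A.
                      branch 2.1.2.1.2.1 (add F (E → ¬D)):
                        F (E → ¬D): α-rule — add T E, F ¬D.
                        × closes — contains both D and ¬D.
                      branch 2.1.2.1.2.2 (add F A):
                        × closes — contains both A and ¬A.
              branch 2.1.2.2 (add T C):
                × closes — contains both C and ¬C.
      branch 2.2 (add T C):
        × closes — contains both C and ¬C.
All 15 branches close.
Every branch closed, so the negation is unsatisfiable and the formula is valid.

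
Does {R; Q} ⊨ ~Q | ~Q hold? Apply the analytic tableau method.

No

Initial set: {R; Q; ~(~Q | ~Q)}.
~(~Q | ~Q): α-rule — add ~~Q, ~~Q.
○ open, literals {Q=true, R=true}.
0 branches closed, 1 open.
An open branch gives a countermodel: Q=true, R=true (unmentioned atoms arbitrary); the premises hold there but the conclusion fails.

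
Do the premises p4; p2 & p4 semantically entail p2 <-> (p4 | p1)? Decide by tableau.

Yes

Initial set: {p4; (p2 & p4); ~(p2 <-> (p4 | p1))}.
(p2 & p4): α-rule — add p2, p4.
~(p2 <-> (p4 | p1)): β-rule — branch into p2, ~(p4 | p1)  //  ~p2, (p4 | p1).
  branch 1 (add p2, ~(p4 | p1)):
    ~(p4 | p1): α-rule — add ~p4, ~p1.
    × closes — contains both p4 and ~p4.
  branch 2 (add ~p2, (p4 | p1)):
    × closes — contains both p2 and ~p2.
All 2 branches close.
Every branch closed, so the premises entail the conclusion.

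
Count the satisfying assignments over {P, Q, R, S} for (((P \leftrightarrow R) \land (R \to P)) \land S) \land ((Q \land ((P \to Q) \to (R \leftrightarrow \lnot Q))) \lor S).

Initial set: {T ((((P \leftrightarrow R) \land (R \to P)) \land S) \land ((Q \land ((P \to Q) \to (R \leftrightarrow \lnot Q))) \lor S))}.
T ((((P \leftrightarrow R) \land (R \to P)) \land S) \land ((Q \land ((P \to Q) \to (R \leftrightarrow \lnot Q))) \lor S)): α-rule — add T (((P \leftrightarrow R) \land (R \to P)) \land S), T ((Q \land ((P \to Q) \to (R \leftrightarrow \lnot Q))) \lor S).
T (((P \leftrightarrow R) \land (R \to P)) \land S): α-rule — add T ((P \leftrightarrow R) \land (R \to P)), T S.
T ((P \leftrightarrow R) \land (R \to P)): α-rule — add T (P \leftrightarrow R), T (R \to P).
T ((Q \land ((P \to Q) \to (R \leftrightarrow \lnot Q))) \lor S): β-rule — branch into T (Q \land ((P \to Q) \to (R \leftrightarrow \lnot Q)))  //  T S.
  branch 1 (add T (Q \land ((P \to Q) \to (R \leftrightarrow \lnot Q)))):
    T (Q \land ((P \to Q) \to (R \leftrightarrow \lnot Q))): α-rule — add T Q, T ((P \to Q) \to (R \leftrightarrow \lnot Q)).
    T (P \leftrightarrow R): β-rule — branch into T P, T R  //  F P, F R.
      branch 1.1 (add T P, T R):
        T (R \to P): β-rule — branch into F R  //  T P.
          branch 1.1.1 (add F R):
            × closes — contains both R and \lnot R.
          branch 1.1.2 (add T P):
            T ((P \to Q) \to (R \leftrightarrow \lnot Q)): β-rule — branch into F (P \to Q)  //  T (R \leftrightarrow \lnot Q).
              branch 1.1.2.1 (add F (P \to Q)):
                F (P \to Q): α-rule — add T P, F Q.
                × closes — contains both Q and \lnot Q.
              branch 1.1.2.2 (add T (R \leftrightarrow \lnot Q)):
                T (R \leftrightarrow \lnot Q): β-rule — branch into T R, T \lnot Q  //  F R, F \lnot Q.
                  branch 1.1.2.2.1 (add T R, T \lnot Q):
                    × closes — contains both Q and \lnot Q.
                  branch 1.1.2.2.2 (add F R, F \lnot Q):
                    × closes — contains both R and \lnot R.
      branch 1.2 (add F P, F R):
        T (R \to P): β-rule — branch into F R  //  T P.
          branch 1.2.1 (add F R):
            T ((P \to Q) \to (R \leftrightarrow \lnot Q)): β-rule — branch into F (P \to Q)  //  T (R \leftrightarrow \lnot Q).
              branch 1.2.1.1 (add F (P \to Q)):
                F (P \to Q): α-rule — add T P, F Q.
                × closes — contains both P and \lnot P.
              branch 1.2.1.2 (add T (R \leftrightarrow \lnot Q)):
                T (R \leftrightarrow \lnot Q): β-rule — branch into T R, T \lnot Q  //  F R, F \lnot Q.
                  branch 1.2.1.2.1 (add T R, T \lnot Q):
                    × closes — contains both R and \lnot R.
                  branch 1.2.1.2.2 (add F R, F \lnot Q):
                    ○ open, literals {P=F, Q=T, R=F, S=T}.
          branch 1.2.2 (add T P):
            × closes — contains both P and \lnot P.
  branch 2 (add T S):
    T (P \leftrightarrow R): β-rule — branch into T P, T R  //  F P, F R.
      branch 2.1 (add T P, T R):
        T (R \to P): β-rule — branch into F R  //  T P.
          branch 2.1.1 (add F R):
            × closes — contains both R and \lnot R.
          branch 2.1.2 (add T P):
            ○ open, literals {P=T, R=T, S=T}.
      branch 2.2 (add F P, F R):
        T (R \to P): β-rule — branch into F R  //  T P.
          branch 2.2.1 (add F R):
            ○ open, literals {P=F, R=F, S=T}.
          branch 2.2.2 (add T P):
            × closes — contains both P and \lnot P.
9 branches closed, 3 open.
Each open branch fixes some atoms; the unmentioned ones are free. Counting distinct full assignments: branch {P=F, Q=T, R=F, S=T} (none free) contributes 1 new; branch {P=T, R=T, S=T} (Q) contributes 2 new; branch {P=F, R=F, S=T} (Q) contributes 1 new. Total: 4.

4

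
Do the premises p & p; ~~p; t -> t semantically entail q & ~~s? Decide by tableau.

No

Initial set: {(p & p); ~~p; (t -> t); ~(q & ~~s)}.
(p & p): α-rule — add p, p.
~~p: drop double negation, giving p.
(t -> t): β-rule — branch into ~t  //  t.
  branch 1 (add ~t):
    ~(q & ~~s): β-rule — branch into ~q  //  ~~~s.
      branch 1.1 (add ~q):
        ○ open, literals {p=1, q=0, t=0}.
      branch 1.2 (add ~~~s):
        ~~~s: drop double negation, giving ~s.
        ○ open, literals {p=1, s=0, t=0}.
  branch 2 (add t):
    ~(q & ~~s): β-rule — branch into ~q  //  ~~~s.
      branch 2.1 (add ~q):
        ○ open, literals {p=1, q=0, t=1}.
      branch 2.2 (add ~~~s):
        ~~~s: drop double negation, giving ~s.
        ○ open, literals {p=1, s=0, t=1}.
0 branches closed, 4 open.
An open branch gives a countermodel: p=1, q=0, t=0 (unmentioned atoms arbitrary); the premises hold there but the conclusion fails.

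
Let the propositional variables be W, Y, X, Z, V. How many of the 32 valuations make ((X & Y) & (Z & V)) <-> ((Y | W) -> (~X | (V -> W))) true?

Initial set: {T (((X & Y) & (Z & V)) <-> ((Y | W) -> (~X | (V -> W))))}.
T (((X & Y) & (Z & V)) <-> ((Y | W) -> (~X | (V -> W)))): β-rule — branch into T ((X & Y) & (Z & V)), T ((Y | W) -> (~X | (V -> W)))  //  F ((X & Y) & (Z & V)), F ((Y | W) -> (~X | (V -> W))).
  branch 1 (add T ((X & Y) & (Z & V)), T ((Y | W) -> (~X | (V -> W)))):
    T ((X & Y) & (Z & V)): α-rule — add T (X & Y), T (Z & V).
    T (X & Y): α-rule — add T X, T Y.
    T (Z & V): α-rule — add T Z, T V.
    T ((Y | W) -> (~X | (V -> W))): β-rule — branch into F (Y | W)  //  T (~X | (V -> W)).
      branch 1.1 (add F (Y | W)):
        F (Y | W): α-rule — add F Y, F W.
        × closes — contains both Y and ~Y.
      branch 1.2 (add T (~X | (V -> W))):
        T (~X | (V -> W)): β-rule — branch into T ~X  //  T (V -> W).
          branch 1.2.1 (add T ~X):
            × closes — contains both X and ~X.
          branch 1.2.2 (add T (V -> W)):
            T (V -> W): β-rule — branch into F V  //  T W.
              branch 1.2.2.1 (add F V):
                × closes — contains both V and ~V.
              branch 1.2.2.2 (add T W):
                ○ open, literals {V=T, W=T, X=T, Y=T, Z=T}.
  branch 2 (add F ((X & Y) & (Z & V)), F ((Y | W) -> (~X | (V -> W)))):
    F ((Y | W) -> (~X | (V -> W))): α-rule — add T (Y | W), F (~X | (V -> W)).
    F (~X | (V -> W)): α-rule — add F ~X, F (V -> W).
    F (V -> W): α-rule — add T V, F W.
    F ((X & Y) & (Z & V)): β-rule — branch into F (X & Y)  //  F (Z & V).
      branch 2.1 (add F (X & Y)):
        T (Y | W): β-rule — branch into T Y  //  T W.
          branch 2.1.1 (add T Y):
            F (X & Y): β-rule — branch into F X  //  F Y.
              branch 2.1.1.1 (add F X):
                × closes — contains both X and ~X.
              branch 2.1.1.2 (add F Y):
                × closes — contains both Y and ~Y.
          branch 2.1.2 (add T W):
            × closes — contains both W and ~W.
      branch 2.2 (add F (Z & V)):
        T (Y | W): β-rule — branch into T Y  //  T W.
          branch 2.2.1 (add T Y):
            F (Z & V): β-rule — branch into F Z  //  F V.
              branch 2.2.1.1 (add F Z):
                ○ open, literals {V=T, W=F, X=T, Y=T, Z=F}.
              branch 2.2.1.2 (add F V):
                × closes — contains both V and ~V.
          branch 2.2.2 (add T W):
            × closes — contains both W and ~W.
8 branches closed, 2 open.
Each open branch fixes some atoms; the unmentioned ones are free. Counting distinct full assignments: branch {V=T, W=T, X=T, Y=T, Z=T} (none free) contributes 1 new; branch {V=T, W=F, X=T, Y=T, Z=F} (none free) contributes 1 new. Total: 2.

2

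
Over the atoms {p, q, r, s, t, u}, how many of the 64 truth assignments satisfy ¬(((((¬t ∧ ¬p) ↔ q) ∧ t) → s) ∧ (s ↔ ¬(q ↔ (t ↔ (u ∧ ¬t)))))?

Initial set: {¬(((((¬t ∧ ¬p) ↔ q) ∧ t) → s) ∧ (s ↔ ¬(q ↔ (t ↔ (u ∧ ¬t)))))}.
¬(((((¬t ∧ ¬p) ↔ q) ∧ t) → s) ∧ (s ↔ ¬(q ↔ (t ↔ (u ∧ ¬t))))): β-rule — branch into ¬((((¬t ∧ ¬p) ↔ q) ∧ t) → s)  //  ¬(s ↔ ¬(q ↔ (t ↔ (u ∧ ¬t)))).
  branch 1 (add ¬((((¬t ∧ ¬p) ↔ q) ∧ t) → s)):
    ¬((((¬t ∧ ¬p) ↔ q) ∧ t) → s): α-rule — add (((¬t ∧ ¬p) ↔ q) ∧ t), ¬s.
    (((¬t ∧ ¬p) ↔ q) ∧ t): α-rule — add ((¬t ∧ ¬p) ↔ q), t.
    ((¬t ∧ ¬p) ↔ q): β-rule — branch into (¬t ∧ ¬p), q  //  ¬(¬t ∧ ¬p), ¬q.
      branch 1.1 (add (¬t ∧ ¬p), q):
        (¬t ∧ ¬p): α-rule — add ¬t, ¬p.
        × closes — contains both t and ¬t.
      branch 1.2 (add ¬(¬t ∧ ¬p), ¬q):
        ¬(¬t ∧ ¬p): β-rule — branch into ¬¬t  //  ¬¬p.
          branch 1.2.1 (add ¬¬t):
            ○ open, literals {q=false, s=false, t=true}.
          branch 1.2.2 (add ¬¬p):
            ○ open, literals {p=true, q=false, s=false, t=true}.
  branch 2 (add ¬(s ↔ ¬(q ↔ (t ↔ (u ∧ ¬t))))):
    ¬(s ↔ ¬(q ↔ (t ↔ (u ∧ ¬t)))): β-rule — branch into s, ¬¬(q ↔ (t ↔ (u ∧ ¬t)))  //  ¬s, ¬(q ↔ (t ↔ (u ∧ ¬t))).
      branch 2.1 (add s, ¬¬(q ↔ (t ↔ (u ∧ ¬t)))):
        ¬¬(q ↔ (t ↔ (u ∧ ¬t))): β-rule — branch into q, (t ↔ (u ∧ ¬t))  //  ¬q, ¬(t ↔ (u ∧ ¬t)).
          branch 2.1.1 (add q, (t ↔ (u ∧ ¬t))):
            (t ↔ (u ∧ ¬t)): β-rule — branch into t, (u ∧ ¬t)  //  ¬t, ¬(u ∧ ¬t).
              branch 2.1.1.1 (add t, (u ∧ ¬t)):
                (u ∧ ¬t): α-rule — add u, ¬t.
                × closes — contains both t and ¬t.
              branch 2.1.1.2 (add ¬t, ¬(u ∧ ¬t)):
                ¬(u ∧ ¬t): β-rule — branch into ¬u  //  ¬¬t.
                  branch 2.1.1.2.1 (add ¬u):
                    ○ open, literals {q=true, s=true, t=false, u=false}.
                  branch 2.1.1.2.2 (add ¬¬t):
                    × closes — contains both t and ¬t.
          branch 2.1.2 (add ¬q, ¬(t ↔ (u ∧ ¬t))):
            ¬(t ↔ (u ∧ ¬t)): β-rule — branch into t, ¬(u ∧ ¬t)  //  ¬t, (u ∧ ¬t).
              branch 2.1.2.1 (add t, ¬(u ∧ ¬t)):
                ¬(u ∧ ¬t): β-rule — branch into ¬u  //  ¬¬t.
                  branch 2.1.2.1.1 (add ¬u):
                    ○ open, literals {q=false, s=true, t=true, u=false}.
                  branch 2.1.2.1.2 (add ¬¬t):
                    ○ open, literals {q=false, s=true, t=true}.
              branch 2.1.2.2 (add ¬t, (u ∧ ¬t)):
                (u ∧ ¬t): α-rule — add u, ¬t.
                ○ open, literals {q=false, s=true, t=false, u=true}.
      branch 2.2 (add ¬s, ¬(q ↔ (t ↔ (u ∧ ¬t)))):
        ¬(q ↔ (t ↔ (u ∧ ¬t))): β-rule — branch into q, ¬(t ↔ (u ∧ ¬t))  //  ¬q, (t ↔ (u ∧ ¬t)).
          branch 2.2.1 (add q, ¬(t ↔ (u ∧ ¬t))):
            ¬(t ↔ (u ∧ ¬t)): β-rule — branch into t, ¬(u ∧ ¬t)  //  ¬t, (u ∧ ¬t).
              branch 2.2.1.1 (add t, ¬(u ∧ ¬t)):
                ¬(u ∧ ¬t): β-rule — branch into ¬u  //  ¬¬t.
                  branch 2.2.1.1.1 (add ¬u):
                    ○ open, literals {q=true, s=false, t=true, u=false}.
                  branch 2.2.1.1.2 (add ¬¬t):
                    ○ open, literals {q=true, s=false, t=true}.
              branch 2.2.1.2 (add ¬t, (u ∧ ¬t)):
                (u ∧ ¬t): α-rule — add u, ¬t.
                ○ open, literals {q=true, s=false, t=false, u=true}.
          branch 2.2.2 (add ¬q, (t ↔ (u ∧ ¬t))):
            (t ↔ (u ∧ ¬t)): β-rule — branch into t, (u ∧ ¬t)  //  ¬t, ¬(u ∧ ¬t).
              branch 2.2.2.1 (add t, (u ∧ ¬t)):
                (u ∧ ¬t): α-rule — add u, ¬t.
                × closes — contains both t and ¬t.
              branch 2.2.2.2 (add ¬t, ¬(u ∧ ¬t)):
                ¬(u ∧ ¬t): β-rule — branch into ¬u  //  ¬¬t.
                  branch 2.2.2.2.1 (add ¬u):
                    ○ open, literals {q=false, s=false, t=false, u=false}.
                  branch 2.2.2.2.2 (add ¬¬t):
                    × closes — contains both t and ¬t.
5 branches closed, 10 open.
Each open branch fixes some atoms; the unmentioned ones are free. Counting distinct full assignments: branch {q=false, s=false, t=true} (p, r, u) contributes 8 new; branch {p=true, q=false, s=false, t=true} (r, u) contributes 0 new; branch {q=true, s=true, t=false, u=false} (p, r) contributes 4 new; branch {q=false, s=true, t=true, u=false} (p, r) contributes 4 new; branch {q=false, s=true, t=true} (p, r, u) contributes 4 new; branch {q=false, s=true, t=false, u=true} (p, r) contributes 4 new; branch {q=true, s=false, t=true, u=false} (p, r) contributes 4 new; branch {q=true, s=false, t=true} (p, r, u) contributes 4 new; branch {q=true, s=false, t=false, u=true} (p, r) contributes 4 new; branch {q=false, s=false, t=false, u=false} (p, r) contributes 4 new. Total: 40.

40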